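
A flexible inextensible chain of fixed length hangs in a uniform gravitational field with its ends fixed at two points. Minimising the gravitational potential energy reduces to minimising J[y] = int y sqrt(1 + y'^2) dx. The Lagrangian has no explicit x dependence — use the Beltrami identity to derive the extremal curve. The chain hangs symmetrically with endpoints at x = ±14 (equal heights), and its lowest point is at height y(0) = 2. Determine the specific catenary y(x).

The Lagrangian L(y, y') = y sqrt(1 + y'^2) has no explicit x dependence, so the Beltrami identity applies:
    L − y' ∂L/∂y' = C.
Compute ∂L/∂y' = y · y' / sqrt(1 + y'^2). Then
    L − y' ∂L/∂y'
    = y sqrt(1 + y'^2) − y · y'^2 / sqrt(1 + y'^2)
    = y (1 + y'^2 − y'^2) / sqrt(1 + y'^2)
    = y / sqrt(1 + y'^2) = C.
Squaring gives y^2 = C^2 (1 + y'^2), i.e.
    y'^2 = y^2 / C^2 − 1.
Separating variables,
    dy / sqrt(y^2 − C^2) = dx / C,
and integrating gives arccosh(y / C) = (x − a)/C, so
    y(x) = C cosh((x − a)/C),
the catenary. The constants C and a are fixed by the two endpoint conditions (and, for the hanging-chain problem, the length constraint selects C).
Now fit the given data. The endpoints x = ±14 are symmetric at equal height, so the catenary is even about its minimum: a = 0 and y(x) = C cosh(x/C). The lowest point is y(0) = C cosh(0) = C, and we are told y(0) = 2, so C = 2. Therefore
    y(x) = 2 cosh(x/2),
and at the endpoints
    y(±14) = 2 cosh(14/2).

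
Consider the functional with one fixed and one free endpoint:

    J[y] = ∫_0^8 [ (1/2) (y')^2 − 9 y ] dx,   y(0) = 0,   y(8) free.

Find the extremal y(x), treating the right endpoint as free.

The Lagrangian L = (1/2) (y')^2 − 9 y gives
    ∂L/∂y = −9,   ∂L/∂y' = y'.
Euler-Lagrange: d/dx(y') − (−9) = 0, i.e. y'' + 9 = 0, so
    y(x) = −(9/2) x^2 + C1 x + C2.
Fixed left endpoint y(0) = 0 ⇒ C2 = 0.
The right endpoint x = 8 is free, so the natural (transversality) condition is ∂L/∂y' |_{x=8} = 0, i.e. y'(8) = 0.
Compute y'(x) = −9 x + C1, so y'(8) = −72 + C1 = 0 ⇒ C1 = 72.
Therefore the extremal is
    y(x) = −(9/2) x^2 + 72 x.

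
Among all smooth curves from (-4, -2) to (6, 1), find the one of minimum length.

Arc-length functional: J[y] = ∫ sqrt(1 + (y')^2) dx.
Lagrangian L = sqrt(1 + (y')^2) has no explicit y dependence, so ∂L/∂y = 0 and the Euler-Lagrange equation gives
    d/dx( y' / sqrt(1 + (y')^2) ) = 0  ⇒  y' / sqrt(1 + (y')^2) = const.
Hence y' is constant, so y(x) is affine.
Fitting the endpoints (-4, -2) and (6, 1):
    slope m = (1 − (-2)) / (6 − (-4)) = 3/10,
    intercept c = (-2) − m·(-4) = -4/5.
Extremal: y(x) = (3/10) x - 4/5.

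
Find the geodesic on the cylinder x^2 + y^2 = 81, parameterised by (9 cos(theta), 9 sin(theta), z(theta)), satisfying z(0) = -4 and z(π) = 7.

Parameterise the cylinder of radius R = 9 as
    r(θ) = (9 cos θ, 9 sin θ, z(θ)).
The arc-length element is
    ds = sqrt(81 + (dz/dθ)^2) dθ,
so the Lagrangian is L = sqrt(81 + z'^2).
L depends on z' only, not on z or θ, so ∂L/∂z = 0 and
    ∂L/∂z' = z' / sqrt(81 + z'^2).
The Euler-Lagrange equation gives
    d/dθ( z' / sqrt(81 + z'^2) ) = 0,
so z' is constant. Integrating once:
    z(θ) = a θ + b,
a helix on the cylinder (a straight line when the cylinder is unrolled). The constants a, b are determined by the endpoint conditions.
With endpoint conditions z(0) = -4 and z(π) = 7: from z(0) = b we get b = -4, and a·π + -4 = 7 gives a = 11/π, so
    z(θ) = (11/π) θ − 4.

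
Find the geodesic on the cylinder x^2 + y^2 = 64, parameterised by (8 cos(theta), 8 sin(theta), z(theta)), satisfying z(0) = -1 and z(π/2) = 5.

Parameterise the cylinder of radius R = 8 as
    r(θ) = (8 cos θ, 8 sin θ, z(θ)).
The arc-length element is
    ds = sqrt(64 + (dz/dθ)^2) dθ,
so the Lagrangian is L = sqrt(64 + z'^2).
L depends on z' only, not on z or θ, so ∂L/∂z = 0 and
    ∂L/∂z' = z' / sqrt(64 + z'^2).
The Euler-Lagrange equation gives
    d/dθ( z' / sqrt(64 + z'^2) ) = 0,
so z' is constant. Integrating once:
    z(θ) = a θ + b,
a helix on the cylinder (a straight line when the cylinder is unrolled). The constants a, b are determined by the endpoint conditions.
With endpoint conditions z(0) = -1 and z(π/2) = 5: from z(0) = b we get b = -1, and a·π/2 + -1 = 5 gives a = 12/π, so
    z(θ) = (12/π) θ − 1.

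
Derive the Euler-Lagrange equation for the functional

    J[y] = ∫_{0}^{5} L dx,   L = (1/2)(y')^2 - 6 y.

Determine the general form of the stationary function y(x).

The Lagrangian is L = (1/2)(y')^2 - 6 y.
∂L/∂y = -6.
∂L/∂y' = y'.
The Euler-Lagrange equation d/dx(∂L/∂y') − ∂L/∂y = 0 becomes:
    y'' + 6 = 0
General solution: y(x) = -3 x^2 + A x + B, where A and B are arbitrary constants fixed by the endpoint conditions.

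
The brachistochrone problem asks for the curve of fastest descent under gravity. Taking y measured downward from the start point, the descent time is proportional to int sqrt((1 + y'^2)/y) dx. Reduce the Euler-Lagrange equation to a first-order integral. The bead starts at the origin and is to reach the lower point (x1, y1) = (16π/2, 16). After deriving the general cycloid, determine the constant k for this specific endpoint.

The Lagrangian L = sqrt((1 + y'^2) / y) has no explicit x dependence, so the Beltrami identity applies:
    L − y' ∂L/∂y' = C.
Compute ∂L/∂y' = y' / sqrt(y (1 + y'^2)).
Substitute:
    sqrt((1 + y'^2)/y) − y'·y' / sqrt(y (1 + y'^2))
    = (1 + y'^2) / sqrt(y (1 + y'^2)) − y'^2 / sqrt(y (1 + y'^2))
    = 1 / sqrt(y (1 + y'^2)) = C.
Squaring and rearranging gives the first integral
    y (1 + y'^2) = 1/C^2 =: k   (constant).
Solving this first-order ODE by the substitution
    y = (k/2)(1 − cos θ)
yields the cycloid parameterisation
    x(θ) = (k/2)(θ − sin θ),   y(θ) = (k/2)(1 − cos θ).
The constant k is fixed by the endpoint condition.
Now fit the given lower endpoint (x1, y1) = (16π/2, 16). At the bottom of the first arch (θ = π), the parametric equations give
    y(π) = (k/2)(1 − cos π) = k,
    x(π) = (k/2)(π − sin π) = kπ/2.
Matching y(π) = 16 gives k = 16, consistent with x(π) = 16π/2. Therefore the specific cycloid is
    x(θ) = (16/2)(θ − sin θ),   y(θ) = (16/2)(1 − cos θ).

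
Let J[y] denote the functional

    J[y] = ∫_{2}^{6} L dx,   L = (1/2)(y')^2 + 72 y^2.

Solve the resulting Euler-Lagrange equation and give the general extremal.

The Lagrangian is L = (1/2)(y')^2 + 72 y^2.
∂L/∂y = 144y.
∂L/∂y' = y'.
The Euler-Lagrange equation d/dx(∂L/∂y') − ∂L/∂y = 0 becomes:
    y'' - 144 y = 0
General solution: y(x) = A e^(12x) + B e^(-12x), where A and B are arbitrary constants fixed by the endpoint conditions.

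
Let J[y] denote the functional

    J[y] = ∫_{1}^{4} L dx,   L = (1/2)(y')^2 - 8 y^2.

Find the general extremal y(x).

The Lagrangian is L = (1/2)(y')^2 - 8 y^2.
∂L/∂y = -16y.
∂L/∂y' = y'.
The Euler-Lagrange equation d/dx(∂L/∂y') − ∂L/∂y = 0 becomes:
    y'' + 16 y = 0
General solution: y(x) = A sin(4x) + B cos(4x), where A and B are arbitrary constants fixed by the endpoint conditions.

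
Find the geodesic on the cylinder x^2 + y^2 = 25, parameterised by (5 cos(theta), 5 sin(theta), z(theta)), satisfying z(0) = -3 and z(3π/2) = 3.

Parameterise the cylinder of radius R = 5 as
    r(θ) = (5 cos θ, 5 sin θ, z(θ)).
The arc-length element is
    ds = sqrt(25 + (dz/dθ)^2) dθ,
so the Lagrangian is L = sqrt(25 + z'^2).
L depends on z' only, not on z or θ, so ∂L/∂z = 0 and
    ∂L/∂z' = z' / sqrt(25 + z'^2).
The Euler-Lagrange equation gives
    d/dθ( z' / sqrt(25 + z'^2) ) = 0,
so z' is constant. Integrating once:
    z(θ) = a θ + b,
a helix on the cylinder (a straight line when the cylinder is unrolled). The constants a, b are determined by the endpoint conditions.
With endpoint conditions z(0) = -3 and z(3π/2) = 3: from z(0) = b we get b = -3, and a·3π/2 + -3 = 3 gives a = 4/π, so
    z(θ) = (4/π) θ − 3.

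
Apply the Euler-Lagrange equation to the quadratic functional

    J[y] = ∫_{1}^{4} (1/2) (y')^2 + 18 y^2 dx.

The Lagrangian is L = (1/2) (y')^2 + 18 y^2.
Compute ∂L/∂y = 36y, ∂L/∂y' = y'.
The Euler-Lagrange equation d/dx(∂L/∂y') − ∂L/∂y = 0 reduces to
    y'' − 36 y = 0.
Its general solution is
    y(x) = A e^(6x) + B e^(−6x),
with A, B fixed by the endpoint conditions.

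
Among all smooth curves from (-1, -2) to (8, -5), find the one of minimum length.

Arc-length functional: J[y] = ∫ sqrt(1 + (y')^2) dx.
Lagrangian L = sqrt(1 + (y')^2) has no explicit y dependence, so ∂L/∂y = 0 and the Euler-Lagrange equation gives
    d/dx( y' / sqrt(1 + (y')^2) ) = 0  ⇒  y' / sqrt(1 + (y')^2) = const.
Hence y' is constant, so y(x) is affine.
Fitting the endpoints (-1, -2) and (8, -5):
    slope m = ((-5) − (-2)) / (8 − (-1)) = -1/3,
    intercept c = (-2) − m·(-1) = -7/3.
Extremal: y(x) = (-1/3) x - 7/3.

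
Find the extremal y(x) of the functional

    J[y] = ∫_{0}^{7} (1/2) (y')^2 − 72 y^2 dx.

The Lagrangian is L = (1/2) (y')^2 − 72 y^2.
Compute ∂L/∂y = -144y, ∂L/∂y' = y'.
The Euler-Lagrange equation d/dx(∂L/∂y') − ∂L/∂y = 0 reduces to
    y'' + 144 y = 0.
Its general solution is
    y(x) = A sin(12x) + B cos(12x),
with A, B fixed by the endpoint conditions.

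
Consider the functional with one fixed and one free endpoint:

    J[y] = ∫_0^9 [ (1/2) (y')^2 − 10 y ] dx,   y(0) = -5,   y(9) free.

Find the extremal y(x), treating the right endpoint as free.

The Lagrangian L = (1/2) (y')^2 − 10 y gives
    ∂L/∂y = −10,   ∂L/∂y' = y'.
Euler-Lagrange: d/dx(y') − (−10) = 0, i.e. y'' + 10 = 0, so
    y(x) = −(10/2) x^2 + C1 x + C2.
Fixed left endpoint y(0) = -5 ⇒ C2 = -5.
The right endpoint x = 9 is free, so the natural (transversality) condition is ∂L/∂y' |_{x=9} = 0, i.e. y'(9) = 0.
Compute y'(x) = −10 x + C1, so y'(9) = −90 + C1 = 0 ⇒ C1 = 90.
Therefore the extremal is
    y(x) = −5 x^2 + 90 x − 5.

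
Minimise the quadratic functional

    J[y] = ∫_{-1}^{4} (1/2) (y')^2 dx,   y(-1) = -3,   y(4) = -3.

The Lagrangian is L = (1/2) (y')^2.
Compute ∂L/∂y = 0, ∂L/∂y' = y'.
The Euler-Lagrange equation d/dx(∂L/∂y') − ∂L/∂y = 0 reduces to
    y'' = 0.
Its general solution is
    y(x) = A x + B,
with A, B fixed by the endpoint conditions.
Applying the endpoint conditions y(-1) = -3 and y(4) = -3: solve A·-1 + B = -3 and A·4 + B = -3. Subtracting gives A(4 − -1) = -3 − -3, so A = 0, and B = -3 − A·-1 = -3. Therefore
    y(x) = -3.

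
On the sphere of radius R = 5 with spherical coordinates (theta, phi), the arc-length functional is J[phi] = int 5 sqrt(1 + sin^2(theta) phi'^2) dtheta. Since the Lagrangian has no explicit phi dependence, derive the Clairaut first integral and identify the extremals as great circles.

On the sphere of radius R = 5 with spherical coordinates (θ, φ), the induced metric is
    ds^2 = 25(dθ^2 + sin^2(θ) dφ^2).
Parameterise by θ; the arc-length functional is
    J[φ] = ∫ 5 sqrt(1 + sin^2(θ) (dφ/dθ)^2) dθ,
so L = 5 sqrt(1 + sin^2(θ) φ'^2). Compute
    ∂L/∂φ = 0  (L has no explicit φ dependence),
    ∂L/∂φ' = 5 sin^2(θ) φ' / sqrt(1 + sin^2(θ) φ'^2).
Since ∂L/∂φ = 0, the Euler-Lagrange equation
    d/dθ(∂L/∂φ') − ∂L/∂φ = 0
reduces to d/dθ(∂L/∂φ') = 0, i.e. the momentum conjugate to φ is conserved:
    5 sin^2(θ) φ' / sqrt(1 + sin^2(θ) φ'^2) = C.
The overall factor of 5 is constant, so dividing through gives Clairaut's relation sin^2(θ) φ' / sqrt(1 + sin^2(θ) φ'^2) = C' (with C' = C/5). Solving for φ' and integrating gives the great-circle family
    cot(θ) = A cos(φ − φ_0),
i.e. the intersection of the sphere with a plane through the origin. The two constants A and φ_0 (equivalently C and one phase) are fixed by the two endpoint conditions.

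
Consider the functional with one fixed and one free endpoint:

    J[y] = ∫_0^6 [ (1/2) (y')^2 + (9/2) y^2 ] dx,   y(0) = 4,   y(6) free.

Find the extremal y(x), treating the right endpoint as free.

The Lagrangian L = (1/2) (y')^2 + (9/2) y^2 gives
    ∂L/∂y = 9 y,   ∂L/∂y' = y'.
Euler-Lagrange: y'' − 9 y = 0.
With k = 3, the general solution is
    y(x) = A cosh(3 x) + B sinh(3 x).
Fixed left endpoint y(0) = 4 ⇒ A = 4.
The right endpoint x = 6 is free, so the natural (transversality) condition is ∂L/∂y' |_{x=6} = 0, i.e. y'(6) = 0.
Compute y'(x) = A k sinh(k x) + B k cosh(k x), so
    y'(6) = A k sinh(k·6) + B k cosh(k·6) = 0
    ⇒ B = −A tanh(k·6) = − 4 tanh(3·6).
Therefore the extremal is
    y(x) = 4 cosh(3 x) − 4 tanh(3·6) sinh(3 x).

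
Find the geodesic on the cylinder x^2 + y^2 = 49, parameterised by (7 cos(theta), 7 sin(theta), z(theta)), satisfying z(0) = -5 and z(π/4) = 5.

Parameterise the cylinder of radius R = 7 as
    r(θ) = (7 cos θ, 7 sin θ, z(θ)).
The arc-length element is
    ds = sqrt(49 + (dz/dθ)^2) dθ,
so the Lagrangian is L = sqrt(49 + z'^2).
L depends on z' only, not on z or θ, so ∂L/∂z = 0 and
    ∂L/∂z' = z' / sqrt(49 + z'^2).
The Euler-Lagrange equation gives
    d/dθ( z' / sqrt(49 + z'^2) ) = 0,
so z' is constant. Integrating once:
    z(θ) = a θ + b,
a helix on the cylinder (a straight line when the cylinder is unrolled). The constants a, b are determined by the endpoint conditions.
With endpoint conditions z(0) = -5 and z(π/4) = 5: from z(0) = b we get b = -5, and a·π/4 + -5 = 5 gives a = 40/π, so
    z(θ) = (40/π) θ − 5.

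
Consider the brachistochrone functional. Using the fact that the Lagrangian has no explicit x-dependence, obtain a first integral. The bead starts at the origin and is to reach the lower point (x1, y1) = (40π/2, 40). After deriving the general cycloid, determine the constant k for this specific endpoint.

The Lagrangian L = sqrt((1 + y'^2) / y) has no explicit x dependence, so the Beltrami identity applies:
    L − y' ∂L/∂y' = C.
Compute ∂L/∂y' = y' / sqrt(y (1 + y'^2)).
Substitute:
    sqrt((1 + y'^2)/y) − y'·y' / sqrt(y (1 + y'^2))
    = (1 + y'^2) / sqrt(y (1 + y'^2)) − y'^2 / sqrt(y (1 + y'^2))
    = 1 / sqrt(y (1 + y'^2)) = C.
Squaring and rearranging gives the first integral
    y (1 + y'^2) = 1/C^2 =: k   (constant).
Solving this first-order ODE by the substitution
    y = (k/2)(1 − cos θ)
yields the cycloid parameterisation
    x(θ) = (k/2)(θ − sin θ),   y(θ) = (k/2)(1 − cos θ).
The constant k is fixed by the endpoint condition.
Now fit the given lower endpoint (x1, y1) = (40π/2, 40). At the bottom of the first arch (θ = π), the parametric equations give
    y(π) = (k/2)(1 − cos π) = k,
    x(π) = (k/2)(π − sin π) = kπ/2.
Matching y(π) = 40 gives k = 40, consistent with x(π) = 40π/2. Therefore the specific cycloid is
    x(θ) = (40/2)(θ − sin θ),   y(θ) = (40/2)(1 − cos θ).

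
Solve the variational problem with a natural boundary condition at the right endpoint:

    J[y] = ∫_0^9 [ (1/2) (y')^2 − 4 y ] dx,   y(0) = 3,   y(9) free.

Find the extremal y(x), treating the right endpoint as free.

The Lagrangian L = (1/2) (y')^2 − 4 y gives
    ∂L/∂y = −4,   ∂L/∂y' = y'.
Euler-Lagrange: d/dx(y') − (−4) = 0, i.e. y'' + 4 = 0, so
    y(x) = −(4/2) x^2 + C1 x + C2.
Fixed left endpoint y(0) = 3 ⇒ C2 = 3.
The right endpoint x = 9 is free, so the natural (transversality) condition is ∂L/∂y' |_{x=9} = 0, i.e. y'(9) = 0.
Compute y'(x) = −4 x + C1, so y'(9) = −36 + C1 = 0 ⇒ C1 = 36.
Therefore the extremal is
    y(x) = −2 x^2 + 36 x + 3.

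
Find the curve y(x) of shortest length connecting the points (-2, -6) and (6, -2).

Arc-length functional: J[y] = ∫ sqrt(1 + (y')^2) dx.
Lagrangian L = sqrt(1 + (y')^2) has no explicit y dependence, so ∂L/∂y = 0 and the Euler-Lagrange equation gives
    d/dx( y' / sqrt(1 + (y')^2) ) = 0  ⇒  y' / sqrt(1 + (y')^2) = const.
Hence y' is constant, so y(x) is affine.
Fitting the endpoints (-2, -6) and (6, -2):
    slope m = ((-2) − (-6)) / (6 − (-2)) = 1/2,
    intercept c = (-6) − m·(-2) = -5.
Extremal: y(x) = (1/2) x - 5.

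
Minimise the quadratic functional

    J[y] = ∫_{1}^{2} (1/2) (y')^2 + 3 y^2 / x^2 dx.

The Lagrangian is L = (1/2) (y')^2 + 3 y^2 / x^2.
Compute ∂L/∂y = 6y/x^2, ∂L/∂y' = y'.
The Euler-Lagrange equation d/dx(∂L/∂y') − ∂L/∂y = 0 reduces to
    y'' − 6/x^2 · y = 0  (x > 0).
Its general solution is
    y(x) = A x^3 + B x^(-2),
with A, B fixed by the endpoint conditions.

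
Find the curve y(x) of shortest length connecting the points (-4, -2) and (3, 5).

Arc-length functional: J[y] = ∫ sqrt(1 + (y')^2) dx.
Lagrangian L = sqrt(1 + (y')^2) has no explicit y dependence, so ∂L/∂y = 0 and the Euler-Lagrange equation gives
    d/dx( y' / sqrt(1 + (y')^2) ) = 0  ⇒  y' / sqrt(1 + (y')^2) = const.
Hence y' is constant, so y(x) is affine.
Fitting the endpoints (-4, -2) and (3, 5):
    slope m = (5 − (-2)) / (3 − (-4)) = 1,
    intercept c = (-2) − m·(-4) = 2.
Extremal: y(x) = x + 2.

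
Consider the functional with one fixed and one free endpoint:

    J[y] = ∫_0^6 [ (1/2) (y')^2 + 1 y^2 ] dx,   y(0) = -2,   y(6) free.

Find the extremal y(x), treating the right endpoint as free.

The Lagrangian L = (1/2) (y')^2 + 1 y^2 gives
    ∂L/∂y = 2 y,   ∂L/∂y' = y'.
Euler-Lagrange: y'' − 2 y = 0.
With k = sqrt(2), the general solution is
    y(x) = A cosh(sqrt(2) x) + B sinh(sqrt(2) x).
Fixed left endpoint y(0) = -2 ⇒ A = -2.
The right endpoint x = 6 is free, so the natural (transversality) condition is ∂L/∂y' |_{x=6} = 0, i.e. y'(6) = 0.
Compute y'(x) = A k sinh(k x) + B k cosh(k x), so
    y'(6) = A k sinh(k·6) + B k cosh(k·6) = 0
    ⇒ B = −A tanh(k·6) = 2 tanh(sqrt(2)·6).
Therefore the extremal is
    y(x) = −2 cosh(sqrt(2) x) + 2 tanh(sqrt(2)·6) sinh(sqrt(2) x).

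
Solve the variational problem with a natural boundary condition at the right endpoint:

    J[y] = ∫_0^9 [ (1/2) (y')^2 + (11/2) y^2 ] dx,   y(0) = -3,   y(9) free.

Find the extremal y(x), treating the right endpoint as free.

The Lagrangian L = (1/2) (y')^2 + (11/2) y^2 gives
    ∂L/∂y = 11 y,   ∂L/∂y' = y'.
Euler-Lagrange: y'' − 11 y = 0.
With k = sqrt(11), the general solution is
    y(x) = A cosh(sqrt(11) x) + B sinh(sqrt(11) x).
Fixed left endpoint y(0) = -3 ⇒ A = -3.
The right endpoint x = 9 is free, so the natural (transversality) condition is ∂L/∂y' |_{x=9} = 0, i.e. y'(9) = 0.
Compute y'(x) = A k sinh(k x) + B k cosh(k x), so
    y'(9) = A k sinh(k·9) + B k cosh(k·9) = 0
    ⇒ B = −A tanh(k·9) = 3 tanh(sqrt(11)·9).
Therefore the extremal is
    y(x) = −3 cosh(sqrt(11) x) + 3 tanh(sqrt(11)·9) sinh(sqrt(11) x).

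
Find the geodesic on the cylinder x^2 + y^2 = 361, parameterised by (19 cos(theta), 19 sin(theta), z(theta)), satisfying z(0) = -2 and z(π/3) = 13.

Parameterise the cylinder of radius R = 19 as
    r(θ) = (19 cos θ, 19 sin θ, z(θ)).
The arc-length element is
    ds = sqrt(361 + (dz/dθ)^2) dθ,
so the Lagrangian is L = sqrt(361 + z'^2).
L depends on z' only, not on z or θ, so ∂L/∂z = 0 and
    ∂L/∂z' = z' / sqrt(361 + z'^2).
The Euler-Lagrange equation gives
    d/dθ( z' / sqrt(361 + z'^2) ) = 0,
so z' is constant. Integrating once:
    z(θ) = a θ + b,
a helix on the cylinder (a straight line when the cylinder is unrolled). The constants a, b are determined by the endpoint conditions.
With endpoint conditions z(0) = -2 and z(π/3) = 13: from z(0) = b we get b = -2, and a·π/3 + -2 = 13 gives a = 45/π, so
    z(θ) = (45/π) θ − 2.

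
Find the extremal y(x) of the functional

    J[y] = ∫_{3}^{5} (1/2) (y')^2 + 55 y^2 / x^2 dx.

The Lagrangian is L = (1/2) (y')^2 + 55 y^2 / x^2.
Compute ∂L/∂y = 110y/x^2, ∂L/∂y' = y'.
The Euler-Lagrange equation d/dx(∂L/∂y') − ∂L/∂y = 0 reduces to
    y'' − 110/x^2 · y = 0  (x > 0).
Its general solution is
    y(x) = A x^11 + B x^(-10),
with A, B fixed by the endpoint conditions.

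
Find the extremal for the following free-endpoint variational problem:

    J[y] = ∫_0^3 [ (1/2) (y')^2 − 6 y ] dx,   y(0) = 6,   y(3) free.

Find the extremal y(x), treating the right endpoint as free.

The Lagrangian L = (1/2) (y')^2 − 6 y gives
    ∂L/∂y = −6,   ∂L/∂y' = y'.
Euler-Lagrange: d/dx(y') − (−6) = 0, i.e. y'' + 6 = 0, so
    y(x) = −(6/2) x^2 + C1 x + C2.
Fixed left endpoint y(0) = 6 ⇒ C2 = 6.
The right endpoint x = 3 is free, so the natural (transversality) condition is ∂L/∂y' |_{x=3} = 0, i.e. y'(3) = 0.
Compute y'(x) = −6 x + C1, so y'(3) = −18 + C1 = 0 ⇒ C1 = 18.
Therefore the extremal is
    y(x) = −3 x^2 + 18 x + 6.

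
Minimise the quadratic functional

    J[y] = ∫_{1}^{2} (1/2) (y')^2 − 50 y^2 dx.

The Lagrangian is L = (1/2) (y')^2 − 50 y^2.
Compute ∂L/∂y = -100y, ∂L/∂y' = y'.
The Euler-Lagrange equation d/dx(∂L/∂y') − ∂L/∂y = 0 reduces to
    y'' + 100 y = 0.
Its general solution is
    y(x) = A sin(10x) + B cos(10x),
with A, B fixed by the endpoint conditions.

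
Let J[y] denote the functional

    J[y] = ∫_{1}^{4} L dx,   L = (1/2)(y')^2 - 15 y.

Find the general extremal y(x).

The Lagrangian is L = (1/2)(y')^2 - 15 y.
∂L/∂y = -15.
∂L/∂y' = y'.
The Euler-Lagrange equation d/dx(∂L/∂y') − ∂L/∂y = 0 becomes:
    y'' + 15 = 0
General solution: y(x) = -(15/2) x^2 + A x + B, where A and B are arbitrary constants fixed by the endpoint conditions.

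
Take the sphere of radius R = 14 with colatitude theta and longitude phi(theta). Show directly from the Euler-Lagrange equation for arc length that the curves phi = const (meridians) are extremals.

On the sphere of radius R = 14 with spherical coordinates (θ, φ), the induced metric is
    ds^2 = 196(dθ^2 + sin^2(θ) dφ^2).
Using θ as the parameter, the arc-length functional becomes
    J[φ] = ∫ 14 sqrt(1 + sin^2(θ) (dφ/dθ)^2) dθ.
So L = 14 sqrt(1 + sin^2(θ) φ'^2). Compute
    ∂L/∂φ = 0  (L has no explicit φ dependence),
    ∂L/∂φ' = 14 sin^2(θ) φ' / sqrt(1 + sin^2(θ) φ'^2).
For the candidate φ(θ) = c (constant), φ' = 0, so ∂L/∂φ' evaluated along the candidate vanishes, and ∂L/∂φ is identically zero. Hence
    d/dθ(∂L/∂φ') − ∂L/∂φ = 0
is satisfied. Therefore meridians φ = const are extremals of arc length — they are geodesics on the sphere.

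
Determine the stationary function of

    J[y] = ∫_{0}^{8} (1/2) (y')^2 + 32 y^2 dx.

The Lagrangian is L = (1/2) (y')^2 + 32 y^2.
Compute ∂L/∂y = 64y, ∂L/∂y' = y'.
The Euler-Lagrange equation d/dx(∂L/∂y') − ∂L/∂y = 0 reduces to
    y'' − 64 y = 0.
Its general solution is
    y(x) = A e^(8x) + B e^(−8x),
with A, B fixed by the endpoint conditions.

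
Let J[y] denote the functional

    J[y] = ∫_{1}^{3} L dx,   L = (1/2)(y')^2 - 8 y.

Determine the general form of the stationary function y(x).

The Lagrangian is L = (1/2)(y')^2 - 8 y.
∂L/∂y = -8.
∂L/∂y' = y'.
The Euler-Lagrange equation d/dx(∂L/∂y') − ∂L/∂y = 0 becomes:
    y'' + 8 = 0
General solution: y(x) = -4 x^2 + A x + B, where A and B are arbitrary constants fixed by the endpoint conditions.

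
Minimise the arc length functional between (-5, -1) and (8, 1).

Arc-length functional: J[y] = ∫ sqrt(1 + (y')^2) dx.
Lagrangian L = sqrt(1 + (y')^2) has no explicit y dependence, so ∂L/∂y = 0 and the Euler-Lagrange equation gives
    d/dx( y' / sqrt(1 + (y')^2) ) = 0  ⇒  y' / sqrt(1 + (y')^2) = const.
Hence y' is constant, so y(x) is affine.
Fitting the endpoints (-5, -1) and (8, 1):
    slope m = (1 − (-1)) / (8 − (-5)) = 2/13,
    intercept c = (-1) − m·(-5) = -3/13.
Extremal: y(x) = (2/13) x - 3/13.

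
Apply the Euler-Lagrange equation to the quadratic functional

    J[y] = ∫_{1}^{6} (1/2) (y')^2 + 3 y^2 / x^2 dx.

The Lagrangian is L = (1/2) (y')^2 + 3 y^2 / x^2.
Compute ∂L/∂y = 6y/x^2, ∂L/∂y' = y'.
The Euler-Lagrange equation d/dx(∂L/∂y') − ∂L/∂y = 0 reduces to
    y'' − 6/x^2 · y = 0  (x > 0).
Its general solution is
    y(x) = A x^3 + B x^(-2),
with A, B fixed by the endpoint conditions.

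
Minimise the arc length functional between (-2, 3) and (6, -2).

Arc-length functional: J[y] = ∫ sqrt(1 + (y')^2) dx.
Lagrangian L = sqrt(1 + (y')^2) has no explicit y dependence, so ∂L/∂y = 0 and the Euler-Lagrange equation gives
    d/dx( y' / sqrt(1 + (y')^2) ) = 0  ⇒  y' / sqrt(1 + (y')^2) = const.
Hence y' is constant, so y(x) is affine.
Fitting the endpoints (-2, 3) and (6, -2):
    slope m = ((-2) − 3) / (6 − (-2)) = -5/8,
    intercept c = 3 − m·(-2) = 7/4.
Extremal: y(x) = (-5/8) x + 7/4.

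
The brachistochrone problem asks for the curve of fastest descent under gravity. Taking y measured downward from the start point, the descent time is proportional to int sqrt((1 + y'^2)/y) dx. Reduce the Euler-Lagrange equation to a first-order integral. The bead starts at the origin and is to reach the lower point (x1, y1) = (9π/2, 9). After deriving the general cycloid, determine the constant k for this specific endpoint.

The Lagrangian L = sqrt((1 + y'^2) / y) has no explicit x dependence, so the Beltrami identity applies:
    L − y' ∂L/∂y' = C.
Compute ∂L/∂y' = y' / sqrt(y (1 + y'^2)).
Substitute:
    sqrt((1 + y'^2)/y) − y'·y' / sqrt(y (1 + y'^2))
    = (1 + y'^2) / sqrt(y (1 + y'^2)) − y'^2 / sqrt(y (1 + y'^2))
    = 1 / sqrt(y (1 + y'^2)) = C.
Squaring and rearranging gives the first integral
    y (1 + y'^2) = 1/C^2 =: k   (constant).
Solving this first-order ODE by the substitution
    y = (k/2)(1 − cos θ)
yields the cycloid parameterisation
    x(θ) = (k/2)(θ − sin θ),   y(θ) = (k/2)(1 − cos θ).
The constant k is fixed by the endpoint condition.
Now fit the given lower endpoint (x1, y1) = (9π/2, 9). At the bottom of the first arch (θ = π), the parametric equations give
    y(π) = (k/2)(1 − cos π) = k,
    x(π) = (k/2)(π − sin π) = kπ/2.
Matching y(π) = 9 gives k = 9, consistent with x(π) = 9π/2. Therefore the specific cycloid is
    x(θ) = (9/2)(θ − sin θ),   y(θ) = (9/2)(1 − cos θ).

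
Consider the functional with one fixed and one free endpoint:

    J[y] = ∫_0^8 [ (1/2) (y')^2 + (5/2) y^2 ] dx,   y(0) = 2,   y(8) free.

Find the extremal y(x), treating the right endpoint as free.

The Lagrangian L = (1/2) (y')^2 + (5/2) y^2 gives
    ∂L/∂y = 5 y,   ∂L/∂y' = y'.
Euler-Lagrange: y'' − 5 y = 0.
With k = sqrt(5), the general solution is
    y(x) = A cosh(sqrt(5) x) + B sinh(sqrt(5) x).
Fixed left endpoint y(0) = 2 ⇒ A = 2.
The right endpoint x = 8 is free, so the natural (transversality) condition is ∂L/∂y' |_{x=8} = 0, i.e. y'(8) = 0.
Compute y'(x) = A k sinh(k x) + B k cosh(k x), so
    y'(8) = A k sinh(k·8) + B k cosh(k·8) = 0
    ⇒ B = −A tanh(k·8) = − 2 tanh(sqrt(5)·8).
Therefore the extremal is
    y(x) = 2 cosh(sqrt(5) x) − 2 tanh(sqrt(5)·8) sinh(sqrt(5) x).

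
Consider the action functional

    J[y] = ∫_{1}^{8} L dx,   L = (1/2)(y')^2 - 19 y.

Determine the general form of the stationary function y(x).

The Lagrangian is L = (1/2)(y')^2 - 19 y.
∂L/∂y = -19.
∂L/∂y' = y'.
The Euler-Lagrange equation d/dx(∂L/∂y') − ∂L/∂y = 0 becomes:
    y'' + 19 = 0
General solution: y(x) = -(19/2) x^2 + A x + B, where A and B are arbitrary constants fixed by the endpoint conditions.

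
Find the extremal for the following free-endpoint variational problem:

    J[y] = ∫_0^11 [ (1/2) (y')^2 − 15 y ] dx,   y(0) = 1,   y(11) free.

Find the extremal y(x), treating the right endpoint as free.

The Lagrangian L = (1/2) (y')^2 − 15 y gives
    ∂L/∂y = −15,   ∂L/∂y' = y'.
Euler-Lagrange: d/dx(y') − (−15) = 0, i.e. y'' + 15 = 0, so
    y(x) = −(15/2) x^2 + C1 x + C2.
Fixed left endpoint y(0) = 1 ⇒ C2 = 1.
The right endpoint x = 11 is free, so the natural (transversality) condition is ∂L/∂y' |_{x=11} = 0, i.e. y'(11) = 0.
Compute y'(x) = −15 x + C1, so y'(11) = −165 + C1 = 0 ⇒ C1 = 165.
Therefore the extremal is
    y(x) = −(15/2) x^2 + 165 x + 1.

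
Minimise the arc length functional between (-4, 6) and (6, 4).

Arc-length functional: J[y] = ∫ sqrt(1 + (y')^2) dx.
Lagrangian L = sqrt(1 + (y')^2) has no explicit y dependence, so ∂L/∂y = 0 and the Euler-Lagrange equation gives
    d/dx( y' / sqrt(1 + (y')^2) ) = 0  ⇒  y' / sqrt(1 + (y')^2) = const.
Hence y' is constant, so y(x) is affine.
Fitting the endpoints (-4, 6) and (6, 4):
    slope m = (4 − 6) / (6 − (-4)) = -1/5,
    intercept c = 6 − m·(-4) = 26/5.
Extremal: y(x) = (-1/5) x + 26/5.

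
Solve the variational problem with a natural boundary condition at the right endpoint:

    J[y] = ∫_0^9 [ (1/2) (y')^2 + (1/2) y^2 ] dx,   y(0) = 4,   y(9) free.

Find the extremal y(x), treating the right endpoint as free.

The Lagrangian L = (1/2) (y')^2 + (1/2) y^2 gives
    ∂L/∂y = 1 y,   ∂L/∂y' = y'.
Euler-Lagrange: y'' − y = 0.
With k = 1, the general solution is
    y(x) = A cosh(x) + B sinh(x).
Fixed left endpoint y(0) = 4 ⇒ A = 4.
The right endpoint x = 9 is free, so the natural (transversality) condition is ∂L/∂y' |_{x=9} = 0, i.e. y'(9) = 0.
Compute y'(x) = A k sinh(k x) + B k cosh(k x), so
    y'(9) = A k sinh(k·9) + B k cosh(k·9) = 0
    ⇒ B = −A tanh(k·9) = − 4 tanh(1·9).
Therefore the extremal is
    y(x) = 4 cosh(1 x) − 4 tanh(1·9) sinh(1 x).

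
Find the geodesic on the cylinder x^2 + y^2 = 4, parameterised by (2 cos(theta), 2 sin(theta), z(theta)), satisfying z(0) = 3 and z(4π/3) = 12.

Parameterise the cylinder of radius R = 2 as
    r(θ) = (2 cos θ, 2 sin θ, z(θ)).
The arc-length element is
    ds = sqrt(4 + (dz/dθ)^2) dθ,
so the Lagrangian is L = sqrt(4 + z'^2).
L depends on z' only, not on z or θ, so ∂L/∂z = 0 and
    ∂L/∂z' = z' / sqrt(4 + z'^2).
The Euler-Lagrange equation gives
    d/dθ( z' / sqrt(4 + z'^2) ) = 0,
so z' is constant. Integrating once:
    z(θ) = a θ + b,
a helix on the cylinder (a straight line when the cylinder is unrolled). The constants a, b are determined by the endpoint conditions.
With endpoint conditions z(0) = 3 and z(4π/3) = 12: from z(0) = b we get b = 3, and a·4π/3 + 3 = 12 gives a = 27/(4π), so
    z(θ) = (27/(4π)) θ + 3.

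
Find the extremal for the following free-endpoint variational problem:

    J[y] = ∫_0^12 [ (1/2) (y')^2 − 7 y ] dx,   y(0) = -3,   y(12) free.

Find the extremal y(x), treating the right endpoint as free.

The Lagrangian L = (1/2) (y')^2 − 7 y gives
    ∂L/∂y = −7,   ∂L/∂y' = y'.
Euler-Lagrange: d/dx(y') − (−7) = 0, i.e. y'' + 7 = 0, so
    y(x) = −(7/2) x^2 + C1 x + C2.
Fixed left endpoint y(0) = -3 ⇒ C2 = -3.
The right endpoint x = 12 is free, so the natural (transversality) condition is ∂L/∂y' |_{x=12} = 0, i.e. y'(12) = 0.
Compute y'(x) = −7 x + C1, so y'(12) = −84 + C1 = 0 ⇒ C1 = 84.
Therefore the extremal is
    y(x) = −(7/2) x^2 + 84 x − 3.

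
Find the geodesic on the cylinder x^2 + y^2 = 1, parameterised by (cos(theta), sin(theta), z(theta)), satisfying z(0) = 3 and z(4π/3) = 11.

Parameterise the cylinder of radius R = 1 as
    r(θ) = (cos θ, sin θ, z(θ)).
The arc-length element is
    ds = sqrt(1 + (dz/dθ)^2) dθ,
so the Lagrangian is L = sqrt(1 + z'^2).
L depends on z' only, not on z or θ, so ∂L/∂z = 0 and
    ∂L/∂z' = z' / sqrt(1 + z'^2).
The Euler-Lagrange equation gives
    d/dθ( z' / sqrt(1 + z'^2) ) = 0,
so z' is constant. Integrating once:
    z(θ) = a θ + b,
a helix on the cylinder (a straight line when the cylinder is unrolled). The constants a, b are determined by the endpoint conditions.
With endpoint conditions z(0) = 3 and z(4π/3) = 11: from z(0) = b we get b = 3, and a·4π/3 + 3 = 11 gives a = 6/π, so
    z(θ) = (6/π) θ + 3.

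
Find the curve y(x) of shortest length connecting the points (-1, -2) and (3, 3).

Arc-length functional: J[y] = ∫ sqrt(1 + (y')^2) dx.
Lagrangian L = sqrt(1 + (y')^2) has no explicit y dependence, so ∂L/∂y = 0 and the Euler-Lagrange equation gives
    d/dx( y' / sqrt(1 + (y')^2) ) = 0  ⇒  y' / sqrt(1 + (y')^2) = const.
Hence y' is constant, so y(x) is affine.
Fitting the endpoints (-1, -2) and (3, 3):
    slope m = (3 − (-2)) / (3 − (-1)) = 5/4,
    intercept c = (-2) − m·(-1) = -3/4.
Extremal: y(x) = (5/4) x - 3/4.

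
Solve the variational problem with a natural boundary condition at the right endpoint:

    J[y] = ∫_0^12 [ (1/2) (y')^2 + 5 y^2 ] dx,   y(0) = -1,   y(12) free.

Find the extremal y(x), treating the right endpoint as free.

The Lagrangian L = (1/2) (y')^2 + 5 y^2 gives
    ∂L/∂y = 10 y,   ∂L/∂y' = y'.
Euler-Lagrange: y'' − 10 y = 0.
With k = sqrt(10), the general solution is
    y(x) = A cosh(sqrt(10) x) + B sinh(sqrt(10) x).
Fixed left endpoint y(0) = -1 ⇒ A = -1.
The right endpoint x = 12 is free, so the natural (transversality) condition is ∂L/∂y' |_{x=12} = 0, i.e. y'(12) = 0.
Compute y'(x) = A k sinh(k x) + B k cosh(k x), so
    y'(12) = A k sinh(k·12) + B k cosh(k·12) = 0
    ⇒ B = −A tanh(k·12) = tanh(sqrt(10)·12).
Therefore the extremal is
    y(x) = −cosh(sqrt(10) x) + tanh(sqrt(10)·12) sinh(sqrt(10) x).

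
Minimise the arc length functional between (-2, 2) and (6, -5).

Arc-length functional: J[y] = ∫ sqrt(1 + (y')^2) dx.
Lagrangian L = sqrt(1 + (y')^2) has no explicit y dependence, so ∂L/∂y = 0 and the Euler-Lagrange equation gives
    d/dx( y' / sqrt(1 + (y')^2) ) = 0  ⇒  y' / sqrt(1 + (y')^2) = const.
Hence y' is constant, so y(x) is affine.
Fitting the endpoints (-2, 2) and (6, -5):
    slope m = ((-5) − 2) / (6 − (-2)) = -7/8,
    intercept c = 2 − m·(-2) = 1/4.
Extremal: y(x) = (-7/8) x + 1/4.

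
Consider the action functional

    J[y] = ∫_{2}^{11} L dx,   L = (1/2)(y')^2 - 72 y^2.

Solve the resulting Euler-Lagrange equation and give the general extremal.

The Lagrangian is L = (1/2)(y')^2 - 72 y^2.
∂L/∂y = -144y.
∂L/∂y' = y'.
The Euler-Lagrange equation d/dx(∂L/∂y') − ∂L/∂y = 0 becomes:
    y'' + 144 y = 0
General solution: y(x) = A sin(12x) + B cos(12x), where A and B are arbitrary constants fixed by the endpoint conditions.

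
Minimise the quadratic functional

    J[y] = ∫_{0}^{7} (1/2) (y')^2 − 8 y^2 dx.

The Lagrangian is L = (1/2) (y')^2 − 8 y^2.
Compute ∂L/∂y = -16y, ∂L/∂y' = y'.
The Euler-Lagrange equation d/dx(∂L/∂y') − ∂L/∂y = 0 reduces to
    y'' + 16 y = 0.
Its general solution is
    y(x) = A sin(4x) + B cos(4x),
with A, B fixed by the endpoint conditions.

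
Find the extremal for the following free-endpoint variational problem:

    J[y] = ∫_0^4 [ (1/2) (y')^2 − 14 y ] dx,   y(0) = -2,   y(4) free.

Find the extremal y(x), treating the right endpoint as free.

The Lagrangian L = (1/2) (y')^2 − 14 y gives
    ∂L/∂y = −14,   ∂L/∂y' = y'.
Euler-Lagrange: d/dx(y') − (−14) = 0, i.e. y'' + 14 = 0, so
    y(x) = −(14/2) x^2 + C1 x + C2.
Fixed left endpoint y(0) = -2 ⇒ C2 = -2.
The right endpoint x = 4 is free, so the natural (transversality) condition is ∂L/∂y' |_{x=4} = 0, i.e. y'(4) = 0.
Compute y'(x) = −14 x + C1, so y'(4) = −56 + C1 = 0 ⇒ C1 = 56.
Therefore the extremal is
    y(x) = −7 x^2 + 56 x − 2.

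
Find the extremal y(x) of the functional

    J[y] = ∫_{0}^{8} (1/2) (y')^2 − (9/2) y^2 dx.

The Lagrangian is L = (1/2) (y')^2 − (9/2) y^2.
Compute ∂L/∂y = -9y, ∂L/∂y' = y'.
The Euler-Lagrange equation d/dx(∂L/∂y') − ∂L/∂y = 0 reduces to
    y'' + 9 y = 0.
Its general solution is
    y(x) = A sin(3x) + B cos(3x),
with A, B fixed by the endpoint conditions.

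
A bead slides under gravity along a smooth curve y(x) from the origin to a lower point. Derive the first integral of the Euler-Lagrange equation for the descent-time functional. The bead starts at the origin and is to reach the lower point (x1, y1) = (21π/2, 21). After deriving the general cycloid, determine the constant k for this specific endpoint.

The Lagrangian L = sqrt((1 + y'^2) / y) has no explicit x dependence, so the Beltrami identity applies:
    L − y' ∂L/∂y' = C.
Compute ∂L/∂y' = y' / sqrt(y (1 + y'^2)).
Substitute:
    sqrt((1 + y'^2)/y) − y'·y' / sqrt(y (1 + y'^2))
    = (1 + y'^2) / sqrt(y (1 + y'^2)) − y'^2 / sqrt(y (1 + y'^2))
    = 1 / sqrt(y (1 + y'^2)) = C.
Squaring and rearranging gives the first integral
    y (1 + y'^2) = 1/C^2 =: k   (constant).
Solving this first-order ODE by the substitution
    y = (k/2)(1 − cos θ)
yields the cycloid parameterisation
    x(θ) = (k/2)(θ − sin θ),   y(θ) = (k/2)(1 − cos θ).
The constant k is fixed by the endpoint condition.
Now fit the given lower endpoint (x1, y1) = (21π/2, 21). At the bottom of the first arch (θ = π), the parametric equations give
    y(π) = (k/2)(1 − cos π) = k,
    x(π) = (k/2)(π − sin π) = kπ/2.
Matching y(π) = 21 gives k = 21, consistent with x(π) = 21π/2. Therefore the specific cycloid is
    x(θ) = (21/2)(θ − sin θ),   y(θ) = (21/2)(1 − cos θ).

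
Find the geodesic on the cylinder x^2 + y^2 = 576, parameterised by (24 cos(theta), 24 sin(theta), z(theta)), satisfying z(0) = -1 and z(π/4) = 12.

Parameterise the cylinder of radius R = 24 as
    r(θ) = (24 cos θ, 24 sin θ, z(θ)).
The arc-length element is
    ds = sqrt(576 + (dz/dθ)^2) dθ,
so the Lagrangian is L = sqrt(576 + z'^2).
L depends on z' only, not on z or θ, so ∂L/∂z = 0 and
    ∂L/∂z' = z' / sqrt(576 + z'^2).
The Euler-Lagrange equation gives
    d/dθ( z' / sqrt(576 + z'^2) ) = 0,
so z' is constant. Integrating once:
    z(θ) = a θ + b,
a helix on the cylinder (a straight line when the cylinder is unrolled). The constants a, b are determined by the endpoint conditions.
With endpoint conditions z(0) = -1 and z(π/4) = 12: from z(0) = b we get b = -1, and a·π/4 + -1 = 12 gives a = 52/π, so
    z(θ) = (52/π) θ − 1.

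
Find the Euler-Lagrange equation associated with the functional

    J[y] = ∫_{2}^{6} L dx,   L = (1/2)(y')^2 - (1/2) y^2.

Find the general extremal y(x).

The Lagrangian is L = (1/2)(y')^2 - (1/2) y^2.
∂L/∂y = -y.
∂L/∂y' = y'.
The Euler-Lagrange equation d/dx(∂L/∂y') − ∂L/∂y = 0 becomes:
    y'' + y = 0
General solution: y(x) = A sin(x) + B cos(x), where A and B are arbitrary constants fixed by the endpoint conditions.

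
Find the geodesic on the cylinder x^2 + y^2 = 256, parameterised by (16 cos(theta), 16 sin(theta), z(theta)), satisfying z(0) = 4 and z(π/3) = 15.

Parameterise the cylinder of radius R = 16 as
    r(θ) = (16 cos θ, 16 sin θ, z(θ)).
The arc-length element is
    ds = sqrt(256 + (dz/dθ)^2) dθ,
so the Lagrangian is L = sqrt(256 + z'^2).
L depends on z' only, not on z or θ, so ∂L/∂z = 0 and
    ∂L/∂z' = z' / sqrt(256 + z'^2).
The Euler-Lagrange equation gives
    d/dθ( z' / sqrt(256 + z'^2) ) = 0,
so z' is constant. Integrating once:
    z(θ) = a θ + b,
a helix on the cylinder (a straight line when the cylinder is unrolled). The constants a, b are determined by the endpoint conditions.
With endpoint conditions z(0) = 4 and z(π/3) = 15: from z(0) = b we get b = 4, and a·π/3 + 4 = 15 gives a = 33/π, so
    z(θ) = (33/π) θ + 4.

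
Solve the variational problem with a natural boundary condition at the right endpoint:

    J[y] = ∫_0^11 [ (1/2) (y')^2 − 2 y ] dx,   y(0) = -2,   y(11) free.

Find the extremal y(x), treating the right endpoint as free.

The Lagrangian L = (1/2) (y')^2 − 2 y gives
    ∂L/∂y = −2,   ∂L/∂y' = y'.
Euler-Lagrange: d/dx(y') − (−2) = 0, i.e. y'' + 2 = 0, so
    y(x) = −(2/2) x^2 + C1 x + C2.
Fixed left endpoint y(0) = -2 ⇒ C2 = -2.
The right endpoint x = 11 is free, so the natural (transversality) condition is ∂L/∂y' |_{x=11} = 0, i.e. y'(11) = 0.
Compute y'(x) = −2 x + C1, so y'(11) = −22 + C1 = 0 ⇒ C1 = 22.
Therefore the extremal is
    y(x) = −x^2 + 22 x − 2.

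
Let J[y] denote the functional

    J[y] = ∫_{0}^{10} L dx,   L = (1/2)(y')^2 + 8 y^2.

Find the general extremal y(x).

The Lagrangian is L = (1/2)(y')^2 + 8 y^2.
∂L/∂y = 16y.
∂L/∂y' = y'.
The Euler-Lagrange equation d/dx(∂L/∂y') − ∂L/∂y = 0 becomes:
    y'' - 16 y = 0
General solution: y(x) = A e^(4x) + B e^(-4x), where A and B are arbitrary constants fixed by the endpoint conditions.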